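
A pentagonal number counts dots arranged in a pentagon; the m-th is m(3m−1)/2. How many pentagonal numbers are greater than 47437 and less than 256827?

235

The n-th pentagonal number is n(3n−1)/2.
Smallest index with value > 47437: n = 179 (giving 47972).
Largest index with value < 256827: n = 413 (giving 255647).
Indices 179 through 413: 235 terms.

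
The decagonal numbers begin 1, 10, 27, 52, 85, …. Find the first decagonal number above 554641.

555397

Solve n(4n−3) > 554641 for integer n.
The largest n with value ≤ 554641 is 372 (since 552420 ≤ 554641 < 555397), so the first above is n = 373, value 555397.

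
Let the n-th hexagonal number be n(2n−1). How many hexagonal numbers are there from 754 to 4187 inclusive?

27

The n-th hexagonal number is n(2n−1).
Smallest index with value ≥ 754: n = 20 (giving 780).
Largest index with value ≤ 4187: n = 46 (giving 4186).
Indices 20 through 46: 27 terms.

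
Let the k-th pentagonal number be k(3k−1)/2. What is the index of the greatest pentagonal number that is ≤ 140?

Solve n(3n−1)/2 ≤ 140 for integer n.
n = 9 gives 117 ≤ 140, while n = 10 gives 145 > 140; so the answer is index 9.

9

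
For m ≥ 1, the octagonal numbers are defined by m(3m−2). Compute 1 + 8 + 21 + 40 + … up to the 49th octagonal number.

Σ i(3i−2) = 3Σi² − 2Σi over i = 1..49.
Σi = 1225 and Σi² = 40425.
3·40425 − 2·1225 = 118825.

118825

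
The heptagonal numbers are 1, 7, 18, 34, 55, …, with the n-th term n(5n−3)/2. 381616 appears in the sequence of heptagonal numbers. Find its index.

391

Set n(5n−3)/2 = 381616, giving 5n² − 3n − 763232 = 0.
So n = (3 + 3907) / 10 = 3910/10 = 391.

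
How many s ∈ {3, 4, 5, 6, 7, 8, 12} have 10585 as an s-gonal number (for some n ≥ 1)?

s = 3: P(3, 145) = 10585. ✓
s = 4: P(4, 102) = 10404 and P(4, 103) = 10609; 10585 is not s-gonal.
s = 5: P(5, 84) = 10542 and P(5, 85) = 10795; 10585 is not s-gonal.
s = 6: P(6, 73) = 10585. ✓
s = 7: P(7, 65) = 10465 and P(7, 66) = 10791; 10585 is not s-gonal.
s = 8: P(8, 59) = 10325 and P(8, 60) = 10680; 10585 is not s-gonal.
s = 12: P(12, 46) = 10396 and P(12, 47) = 10857; 10585 is not s-gonal.
Hits: s ∈ {3, 6} → 2.

2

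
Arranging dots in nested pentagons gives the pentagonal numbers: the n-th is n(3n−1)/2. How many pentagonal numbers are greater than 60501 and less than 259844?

215

The n-th pentagonal number is n(3n−1)/2.
Smallest index with value > 60501: n = 202 (giving 61105).
Largest index with value < 259844: n = 416 (giving 259376).
Indices 202 through 416: 215 terms.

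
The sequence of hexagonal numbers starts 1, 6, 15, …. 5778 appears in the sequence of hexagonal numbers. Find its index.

54

Set n(2n−1) = 5778, giving 2n² − n − 5778 = 0.
The discriminant is 1 + 8·5778 = 46225, and √46225 = 215.
So n = (1 + 215) / 4 = 216/4 = 54.
Check: 54·(2·54 − 1) = 5778. ✓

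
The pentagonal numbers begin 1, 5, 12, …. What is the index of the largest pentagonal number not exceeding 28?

Solve n(3n−1)/2 ≤ 28 for integer n.
n = 4 gives 22 ≤ 28, while n = 5 gives 35 > 28; so the answer is index 4.

4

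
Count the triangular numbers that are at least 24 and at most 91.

The n-th triangular number is n(n+1)/2.
Smallest index with value ≥ 24: n = 7 (giving 28).
Largest index with value ≤ 91: n = 13 (giving 91).
Indices 7 through 13: 7 terms.

7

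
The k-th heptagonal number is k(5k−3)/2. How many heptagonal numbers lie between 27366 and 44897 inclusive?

The n-th heptagonal number is n(5n−3)/2.
Smallest index with value ≥ 27366: n = 105 (giving 27405).
Largest index with value ≤ 44897: n = 134 (giving 44689).
Indices 105 through 134: 30 terms.

30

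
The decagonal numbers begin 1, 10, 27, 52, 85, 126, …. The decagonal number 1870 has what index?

22

Set n(4n−3) = 1870, giving 4n² − 3n − 1870 = 0.
The discriminant is 9 + 16·1870 = 29929, and √29929 = 173.
So n = (3 + 173) / 8 = 176/8 = 22.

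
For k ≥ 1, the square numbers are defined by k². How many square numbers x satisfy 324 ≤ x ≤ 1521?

22

The n-th square number is n².
Smallest index with value ≥ 324: n = 18 (giving 324).
Largest index with value ≤ 1521: n = 39 (giving 1521).
Indices 18 through 39: 22 terms.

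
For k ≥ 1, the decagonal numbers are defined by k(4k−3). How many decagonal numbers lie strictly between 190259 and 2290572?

The n-th decagonal number is n(4n−3).
Smallest index with value > 190259: n = 219 (giving 191187).
Largest index with value < 2290572: n = 757 (giving 2289925).
Indices 219 through 757: 539 terms.

539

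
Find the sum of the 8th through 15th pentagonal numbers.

1604

Σ i(3i−1)/2 = (3Σi² − Σi) / 2 over i = 8..15.
Σi = 120 − 28 = 92 and Σi² = 1240 − 140 = 1100.
(3·1100 − 1·92) / 2 = 3208/2 = 1604.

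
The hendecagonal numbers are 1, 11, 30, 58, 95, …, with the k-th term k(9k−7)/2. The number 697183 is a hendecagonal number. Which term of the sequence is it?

394

Set n(9n−7)/2 = 697183, giving 9n² − 7n − 1394366 = 0.
The discriminant is 49 + 72·697183 = 50197225, and √50197225 = 7085.
So n = (7 + 7085) / 18 = 7092/18 = 394.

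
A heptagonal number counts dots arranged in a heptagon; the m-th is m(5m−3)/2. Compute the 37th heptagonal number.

The 37th heptagonal number is n(5n−3)/2 with n = 37.
37·(5·37 − 3)/2 = 37·182/2 = 37·91 = 3367.

3367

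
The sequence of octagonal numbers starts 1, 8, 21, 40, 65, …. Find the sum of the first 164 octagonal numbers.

4424310

Σ i(3i−2) = 3Σi² − 2Σi over i = 1..164.
Σi = 13530 and Σi² = 1483790.
3·1483790 − 2·13530 = 4424310.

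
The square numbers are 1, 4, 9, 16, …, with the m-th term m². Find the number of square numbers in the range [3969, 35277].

The n-th square number is n².
Smallest index with value ≥ 3969: n = 63 (giving 3969).
Largest index with value ≤ 35277: n = 187 (giving 34969).
Indices 63 through 187: 125 terms.

125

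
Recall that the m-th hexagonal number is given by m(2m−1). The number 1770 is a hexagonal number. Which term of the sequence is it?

Set n(2n−1) = 1770, giving 2n² − n − 1770 = 0.
The discriminant is 1 + 8·1770 = 14161, and √14161 = 119.
So n = (1 + 119) / 4 = 120/4 = 30.
Check: 30·(2·30 − 1) = 1770. ✓

30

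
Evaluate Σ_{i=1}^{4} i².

30

Σ_{i=1}^{4} i² = 4·5·9/6 = 30.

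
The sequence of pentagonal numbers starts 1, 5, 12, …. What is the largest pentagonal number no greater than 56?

51

Solve n(3n−1)/2 ≤ 56 for integer n.
n = 6 gives 51 ≤ 56, while n = 7 gives 70 > 56; so the answer is 51.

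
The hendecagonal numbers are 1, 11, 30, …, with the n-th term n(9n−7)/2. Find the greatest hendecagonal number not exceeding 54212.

Solve n(9n−7)/2 ≤ 54212 for integer n.
n = 110 gives 54065 ≤ 54212, while n = 111 gives 55056 > 54212; so the answer is 54065.

54065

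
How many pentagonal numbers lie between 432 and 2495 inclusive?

23

The n-th pentagonal number is n(3n−1)/2.
Smallest index with value ≥ 432: n = 18 (giving 477).
Largest index with value ≤ 2495: n = 40 (giving 2380).
Indices 18 through 40: 23 terms.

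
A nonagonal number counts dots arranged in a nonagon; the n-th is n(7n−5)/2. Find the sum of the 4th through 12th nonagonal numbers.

2046

Σ i(7i−5)/2 = (7Σi² − 5Σi) / 2 over i = 4..12.
Σi = 78 − 6 = 72 and Σi² = 650 − 14 = 636.
(7·636 − 5·72) / 2 = 4092/2 = 2046.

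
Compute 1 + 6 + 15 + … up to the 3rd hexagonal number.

Σ i(2i−1) = 2Σi² − Σi over i = 1..3.
Σi = 6 and Σi² = 14.
2·14 − 1·6 = 22.

22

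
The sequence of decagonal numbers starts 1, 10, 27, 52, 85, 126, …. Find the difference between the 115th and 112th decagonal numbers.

115·(4·115 − 3) = 52555 and 112·(4·112 − 3) = 49840.
Difference: 52555 − 49840 = 2715.

2715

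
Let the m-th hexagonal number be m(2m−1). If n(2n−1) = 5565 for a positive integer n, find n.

Set n(2n−1) = 5565, giving 2n² − n − 5565 = 0.
The discriminant is 1 + 8·5565 = 44521, and √44521 = 211.
So n = (1 + 211) / 4 = 212/4 = 53.
Check: 53·(2·53 − 1) = 5565. ✓

53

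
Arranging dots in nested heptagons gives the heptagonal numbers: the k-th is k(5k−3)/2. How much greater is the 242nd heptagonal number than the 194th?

52248

242·(5·242 − 3)/2 = 146047 and 194·(5·194 − 3)/2 = 93799.
Difference: 146047 − 93799 = 52248.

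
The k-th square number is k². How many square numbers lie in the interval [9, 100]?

The n-th square number is n².
Smallest index with value ≥ 9: n = 3 (giving 9).
Largest index with value ≤ 100: n = 10 (giving 100).
Indices 3 through 10: 8 terms.

8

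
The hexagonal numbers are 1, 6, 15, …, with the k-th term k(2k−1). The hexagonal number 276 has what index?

Set n(2n−1) = 276, giving 2n² − n − 276 = 0.
So n = (1 + 47) / 4 = 48/4 = 12.
Check: 12·(2·12 − 1) = 276. ✓

12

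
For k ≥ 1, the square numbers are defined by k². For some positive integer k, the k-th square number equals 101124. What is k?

We need n² = 101124, so n = √101124 = 318.

318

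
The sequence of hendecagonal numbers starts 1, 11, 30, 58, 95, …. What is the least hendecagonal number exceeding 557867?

Solve n(9n−7)/2 > 557867 for integer n.
The largest n with value ≤ 557867 is 352 (since 556336 ≤ 557867 < 559505), so the first above is n = 353, value 559505.

559505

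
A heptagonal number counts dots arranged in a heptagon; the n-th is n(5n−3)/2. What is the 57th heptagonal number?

8037

The 57th heptagonal number is n(5n−3)/2 with n = 57.
57·(5·57 − 3)/2 = 57·282/2 = 57·141 = 8037.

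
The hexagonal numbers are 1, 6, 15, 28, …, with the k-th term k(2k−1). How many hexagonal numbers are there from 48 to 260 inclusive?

The n-th hexagonal number is n(2n−1).
Smallest index with value ≥ 48: n = 6 (giving 66).
Largest index with value ≤ 260: n = 11 (giving 231).
Indices 6 through 11: 6 terms.

6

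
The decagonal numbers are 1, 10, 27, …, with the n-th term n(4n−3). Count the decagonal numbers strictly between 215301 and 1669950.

The n-th decagonal number is n(4n−3).
Smallest index with value > 215301: n = 233 (giving 216457).
Largest index with value < 1669950: n = 646 (giving 1667326).
Indices 233 through 646: 414 terms.

414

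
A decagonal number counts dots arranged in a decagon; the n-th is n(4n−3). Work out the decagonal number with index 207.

207·(4·207 − 3) = 207·825 = 170775.

170775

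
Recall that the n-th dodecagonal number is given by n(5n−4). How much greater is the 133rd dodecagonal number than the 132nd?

Consecutive dodecagonal numbers differ by 10n − 9: here 10·133 − 9 = 1321.

1321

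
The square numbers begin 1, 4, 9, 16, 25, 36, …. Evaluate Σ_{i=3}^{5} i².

50

Σ_{i=3}^{5} i² = 55 − 5 = 50.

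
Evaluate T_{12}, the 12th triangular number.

12·13/2 = 156/2 = 78.

78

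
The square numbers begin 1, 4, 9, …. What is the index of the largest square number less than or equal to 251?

Solve n² ≤ 251 for integer n.
n = 15 gives 225 ≤ 251, while n = 16 gives 256 > 251; so the answer is index 15.

15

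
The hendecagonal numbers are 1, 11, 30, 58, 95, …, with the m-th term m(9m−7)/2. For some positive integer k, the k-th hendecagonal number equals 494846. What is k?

332

Set n(9n−7)/2 = 494846, giving 9n² − 7n − 989692 = 0.
The discriminant is 49 + 72·494846 = 35628961, and √35628961 = 5969.
So n = (7 + 5969) / 18 = 5976/18 = 332.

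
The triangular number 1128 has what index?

47

Set n(n+1)/2 = 1128, giving n² + n − 2256 = 0.
The discriminant is 1 + 8·1128 = 9025, and √9025 = 95.
So n = (-1 + 95) / 2 = 94/2 = 47.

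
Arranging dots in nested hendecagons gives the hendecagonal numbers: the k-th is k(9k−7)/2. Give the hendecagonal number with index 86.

32981

86·(9·86 − 7)/2 = 86·767/2 = 32981.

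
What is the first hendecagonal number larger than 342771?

Solve n(9n−7)/2 > 342771 for integer n.
The largest n with value ≤ 342771 is 276 (since 341826 ≤ 342771 < 344311), so the first above is n = 277, value 344311.

344311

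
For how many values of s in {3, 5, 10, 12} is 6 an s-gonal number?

s = 3: P(3, 3) = 6. ✓
s = 5: P(5, 2) = 5 and P(5, 3) = 12; 6 is not s-gonal.
s = 10: P(10, 1) = 1 and P(10, 2) = 10; 6 is not s-gonal.
s = 12: P(12, 1) = 1 and P(12, 2) = 12; 6 is not s-gonal.
Hits: s ∈ {3} → 1.

1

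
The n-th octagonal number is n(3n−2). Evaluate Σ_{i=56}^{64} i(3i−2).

96300

Σ i(3i−2) = 3Σi² − 2Σi over i = 56..64.
Σi = 2080 − 1540 = 540 and Σi² = 89440 − 56980 = 32460.
3·32460 − 2·540 = 96300.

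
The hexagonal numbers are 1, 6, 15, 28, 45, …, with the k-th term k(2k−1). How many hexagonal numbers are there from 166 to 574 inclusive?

8

The n-th hexagonal number is n(2n−1).
Smallest index with value ≥ 166: n = 10 (giving 190).
Largest index with value ≤ 574: n = 17 (giving 561).
Indices 10 through 17: 8 terms.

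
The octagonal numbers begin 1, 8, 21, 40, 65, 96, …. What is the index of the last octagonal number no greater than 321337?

327

Solve n(3n−2) ≤ 321337 for integer n.
n = 327 gives 320133 ≤ 321337, while n = 328 gives 322096 > 321337; so the answer is index 327.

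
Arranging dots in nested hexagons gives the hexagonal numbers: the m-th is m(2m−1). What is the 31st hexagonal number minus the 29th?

238

31·(2·31 − 1) = 1891 and 29·(2·29 − 1) = 1653.
Difference: 1891 − 1653 = 238.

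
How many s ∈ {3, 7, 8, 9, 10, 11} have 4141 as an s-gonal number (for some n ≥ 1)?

s = 3: P(3, 90) = 4095 and P(3, 91) = 4186; 4141 is not s-gonal.
s = 7: P(7, 41) = 4141. ✓
s = 8: P(8, 37) = 4033 and P(8, 38) = 4256; 4141 is not s-gonal.
s = 9: P(9, 34) = 3961 and P(9, 35) = 4200; 4141 is not s-gonal.
s = 10: P(10, 32) = 4000 and P(10, 33) = 4257; 4141 is not s-gonal.
s = 11: P(11, 30) = 3945 and P(11, 31) = 4216; 4141 is not s-gonal.
Hits: s ∈ {7} → 1.

1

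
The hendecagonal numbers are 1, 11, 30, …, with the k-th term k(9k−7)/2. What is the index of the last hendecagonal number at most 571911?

Solve n(9n−7)/2 ≤ 571911 for integer n.
n = 356 gives 569066 ≤ 571911, while n = 357 gives 572271 > 571911; so the answer is index 356.

356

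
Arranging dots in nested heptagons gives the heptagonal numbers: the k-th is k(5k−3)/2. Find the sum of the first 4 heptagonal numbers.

Σ i(5i−3)/2 = (5Σi² − 3Σi) / 2 over i = 1..4.
Σi = 10 and Σi² = 30.
(5·30 − 3·10) / 2 = 120/2 = 60.

60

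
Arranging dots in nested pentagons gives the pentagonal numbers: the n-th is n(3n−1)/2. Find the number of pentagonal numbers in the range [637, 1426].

The n-th pentagonal number is n(3n−1)/2.
Smallest index with value ≥ 637: n = 21 (giving 651).
Largest index with value ≤ 1426: n = 31 (giving 1426).
Indices 21 through 31: 11 terms.

11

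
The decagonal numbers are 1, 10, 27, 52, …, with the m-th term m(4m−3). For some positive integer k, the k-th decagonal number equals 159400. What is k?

Set n(4n−3) = 159400, giving 4n² − 3n − 159400 = 0.
So n = (3 + 1597) / 8 = 1600/8 = 200.

200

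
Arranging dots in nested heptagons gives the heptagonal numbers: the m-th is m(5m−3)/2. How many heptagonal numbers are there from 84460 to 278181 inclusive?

149

The n-th heptagonal number is n(5n−3)/2.
Smallest index with value ≥ 84460: n = 185 (giving 85285).
Largest index with value ≤ 278181: n = 333 (giving 276723).
Indices 185 through 333: 149 terms.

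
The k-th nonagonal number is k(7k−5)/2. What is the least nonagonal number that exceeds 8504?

8625

Solve n(7n−5)/2 > 8504 for integer n.
The largest n with value ≤ 8504 is 49 (since 8281 ≤ 8504 < 8625), so the first above is n = 50, value 8625.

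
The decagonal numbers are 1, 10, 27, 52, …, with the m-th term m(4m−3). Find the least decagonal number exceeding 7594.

Solve n(4n−3) > 7594 for integer n.
The largest n with value ≤ 7594 is 43 (since 7267 ≤ 7594 < 7612), so the first above is n = 44, value 7612.

7612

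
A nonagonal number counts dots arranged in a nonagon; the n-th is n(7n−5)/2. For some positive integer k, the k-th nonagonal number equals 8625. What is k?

50

Set n(7n−5)/2 = 8625, giving 7n² − 5n − 17250 = 0.
The discriminant is 25 + 56·8625 = 483025, and √483025 = 695.
So n = (5 + 695) / 14 = 700/14 = 50.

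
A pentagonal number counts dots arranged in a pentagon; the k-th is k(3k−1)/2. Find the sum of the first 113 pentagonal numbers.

727833

Σ i(3i−1)/2 = (3Σi² − Σi) / 2 over i = 1..113.
Σi = 6441 and Σi² = 487369.
(3·487369 − 1·6441) / 2 = 1455666/2 = 727833.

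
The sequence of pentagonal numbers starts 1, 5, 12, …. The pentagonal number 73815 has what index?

Set n(3n−1)/2 = 73815, giving 3n² − n − 147630 = 0.
The discriminant is 1 + 24·73815 = 1771561, and √1771561 = 1331.
So n = (1 + 1331) / 6 = 1332/6 = 222.

222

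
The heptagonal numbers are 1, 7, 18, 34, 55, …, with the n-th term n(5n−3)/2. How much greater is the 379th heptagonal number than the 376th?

5658

379·(5·379 − 3)/2 = 358534 and 376·(5·376 − 3)/2 = 352876.
Difference: 358534 − 352876 = 5658.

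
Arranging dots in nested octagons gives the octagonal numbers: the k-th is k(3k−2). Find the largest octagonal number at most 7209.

Solve n(3n−2) ≤ 7209 for integer n.
n = 49 gives 7105 ≤ 7209, while n = 50 gives 7400 > 7209; so the answer is 7105.

7105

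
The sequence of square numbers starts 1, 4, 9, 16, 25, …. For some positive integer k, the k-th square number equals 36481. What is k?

191

We need n² = 36481, so n = √36481 = 191.
Check: 191² = 36481. ✓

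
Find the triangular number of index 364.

The 364th triangular number is n(n+1)/2 with n = 364.
364·365/2 = 132860/2 = 66430.

66430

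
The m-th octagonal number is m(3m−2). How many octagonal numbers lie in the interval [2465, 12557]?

The n-th octagonal number is n(3n−2).
Smallest index with value ≥ 2465: n = 29 (giving 2465).
Largest index with value ≤ 12557: n = 65 (giving 12545).
Indices 29 through 65: 37 terms.

37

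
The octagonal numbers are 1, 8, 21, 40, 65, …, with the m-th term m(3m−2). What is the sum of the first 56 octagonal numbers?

177156

Σ i(3i−2) = 3Σi² − 2Σi over i = 1..56.
Σi = 1596 and Σi² = 60116.
3·60116 − 2·1596 = 177156.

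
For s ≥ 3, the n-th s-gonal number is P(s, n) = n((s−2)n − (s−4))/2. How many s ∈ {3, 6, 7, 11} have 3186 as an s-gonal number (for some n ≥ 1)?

2

s = 3: P(3, 79) = 3160 and P(3, 80) = 3240; 3186 is not s-gonal.
s = 6: P(6, 40) = 3160 and P(6, 41) = 3321; 3186 is not s-gonal.
s = 7: P(7, 36) = 3186. ✓
s = 11: P(11, 27) = 3186. ✓
Hits: s ∈ {7, 11} → 2.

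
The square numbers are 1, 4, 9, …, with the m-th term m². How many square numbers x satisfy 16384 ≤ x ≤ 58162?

The n-th square number is n².
Smallest index with value ≥ 16384: n = 128 (giving 16384).
Largest index with value ≤ 58162: n = 241 (giving 58081).
Indices 128 through 241: 114 terms.

114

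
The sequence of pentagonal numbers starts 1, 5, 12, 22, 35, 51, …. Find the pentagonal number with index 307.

141220

307·(3·307 − 1)/2 = 307·920/2 = 307·460 = 141220.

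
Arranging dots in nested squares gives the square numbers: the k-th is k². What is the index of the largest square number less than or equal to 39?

Solve n² ≤ 39 for integer n.
n = 6 gives 36 ≤ 39, while n = 7 gives 49 > 39; so the answer is index 6.

6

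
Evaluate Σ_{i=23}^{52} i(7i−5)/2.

152710

Σ i(7i−5)/2 = (7Σi² − 5Σi) / 2 over i = 23..52.
Σi = 1378 − 253 = 1125 and Σi² = 48230 − 3795 = 44435.
(7·44435 − 5·1125) / 2 = 305420/2 = 152710.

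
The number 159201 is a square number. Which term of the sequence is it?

399

We need n² = 159201, so n = √159201 = 399.
Check: 399² = 159201. ✓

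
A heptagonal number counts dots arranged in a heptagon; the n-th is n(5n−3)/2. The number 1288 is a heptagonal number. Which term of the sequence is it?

Set n(5n−3)/2 = 1288, giving 5n² − 3n − 2576 = 0.
The discriminant is 9 + 40·1288 = 51529, and √51529 = 227.
So n = (3 + 227) / 10 = 230/10 = 23.

23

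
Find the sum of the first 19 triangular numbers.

1330

Σ i(i+1)/2 = (Σi² + Σi) / 2 over i = 1..19.
Σi = 190 and Σi² = 2470.
(1·2470 + 1·190) / 2 = 2660/2 = 1330.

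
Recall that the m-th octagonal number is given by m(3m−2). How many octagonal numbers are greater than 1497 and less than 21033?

The n-th octagonal number is n(3n−2).
Smallest index with value > 1497: n = 23 (giving 1541).
Largest index with value < 21033: n = 84 (giving 21000).
Indices 23 through 84: 62 terms.

62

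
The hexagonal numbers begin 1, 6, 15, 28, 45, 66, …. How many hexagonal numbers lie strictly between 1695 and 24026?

80

The n-th hexagonal number is n(2n−1).
Smallest index with value > 1695: n = 30 (giving 1770).
Largest index with value < 24026: n = 109 (giving 23653).
Indices 30 through 109: 80 terms.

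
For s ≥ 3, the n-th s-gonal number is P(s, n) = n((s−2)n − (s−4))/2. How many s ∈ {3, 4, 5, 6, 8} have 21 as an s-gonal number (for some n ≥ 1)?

2

s = 3: P(3, 6) = 21. ✓
s = 4: P(4, 4) = 16 and P(4, 5) = 25; 21 is not s-gonal.
s = 5: P(5, 3) = 12 and P(5, 4) = 22; 21 is not s-gonal.
s = 6: P(6, 3) = 15 and P(6, 4) = 28; 21 is not s-gonal.
s = 8: P(8, 3) = 21. ✓
Hits: s ∈ {3, 8} → 2.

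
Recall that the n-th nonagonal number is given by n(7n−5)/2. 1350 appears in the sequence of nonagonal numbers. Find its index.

Set n(7n−5)/2 = 1350, giving 7n² − 5n − 2700 = 0.
The discriminant is 25 + 56·1350 = 75625, and √75625 = 275.
So n = (5 + 275) / 14 = 280/14 = 20.
Check: 20·(7·20 − 5)/2 = 1350. ✓

20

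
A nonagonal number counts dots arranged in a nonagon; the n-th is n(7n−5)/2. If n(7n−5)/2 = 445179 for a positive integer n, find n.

357

Set n(7n−5)/2 = 445179, giving 7n² − 5n − 890358 = 0.
The discriminant is 25 + 56·445179 = 24930049, and √24930049 = 4993.
So n = (5 + 4993) / 14 = 4998/14 = 357.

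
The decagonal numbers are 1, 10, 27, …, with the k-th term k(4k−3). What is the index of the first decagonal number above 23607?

Solve n(4n−3) > 23607 for integer n.
The largest n with value ≤ 23607 is 77 (since 23485 ≤ 23607 < 24102), so the first above is n = 78, value 24102.

78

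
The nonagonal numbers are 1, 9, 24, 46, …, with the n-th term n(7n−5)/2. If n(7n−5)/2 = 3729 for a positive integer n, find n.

Set n(7n−5)/2 = 3729, giving 7n² − 5n − 7458 = 0.
The discriminant is 25 + 56·3729 = 208849, and √208849 = 457.
So n = (5 + 457) / 14 = 462/14 = 33.

33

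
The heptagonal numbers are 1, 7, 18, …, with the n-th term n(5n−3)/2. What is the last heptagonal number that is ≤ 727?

Solve n(5n−3)/2 ≤ 727 for integer n.
n = 17 gives 697 ≤ 727, while n = 18 gives 783 > 727; so the answer is 697.

697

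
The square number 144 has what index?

We need n² = 144, so n = √144 = 12.

12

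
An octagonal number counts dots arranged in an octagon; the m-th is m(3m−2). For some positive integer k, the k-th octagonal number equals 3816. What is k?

Set n(3n−2) = 3816, giving 3n² − 2n − 3816 = 0.
The discriminant is 4 + 12·3816 = 45796, and √45796 = 214.
So n = (2 + 214) / 6 = 216/6 = 36.

36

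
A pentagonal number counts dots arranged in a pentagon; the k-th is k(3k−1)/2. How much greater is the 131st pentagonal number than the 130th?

Consecutive pentagonal numbers differ by 3n − 2: here 3·131 − 2 = 391.

391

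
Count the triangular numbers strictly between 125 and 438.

The n-th triangular number is n(n+1)/2.
Smallest index with value > 125: n = 16 (giving 136).
Largest index with value < 438: n = 29 (giving 435).
Indices 16 through 29: 14 terms.

14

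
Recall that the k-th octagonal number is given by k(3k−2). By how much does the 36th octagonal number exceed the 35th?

Consecutive octagonal numbers differ by 6n − 5: here 6·36 − 5 = 211.

211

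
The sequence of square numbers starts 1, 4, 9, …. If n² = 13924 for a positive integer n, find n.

118

We need n² = 13924, so n = √13924 = 118.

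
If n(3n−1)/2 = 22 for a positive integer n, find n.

4

Set n(3n−1)/2 = 22, giving 3n² − n − 44 = 0.
The discriminant is 1 + 24·22 = 529, and √529 = 23.
So n = (1 + 23) / 6 = 24/6 = 4.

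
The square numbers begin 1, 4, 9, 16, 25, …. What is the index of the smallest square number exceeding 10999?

Solve n² > 10999 for integer n.
The largest n with value ≤ 10999 is 104 (since 10816 ≤ 10999 < 11025), so the first above is n = 105, value 11025.

105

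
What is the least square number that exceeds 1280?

Solve n² > 1280 for integer n.
The largest n with value ≤ 1280 is 35 (since 1225 ≤ 1280 < 1296), so the first above is n = 36, value 1296.

1296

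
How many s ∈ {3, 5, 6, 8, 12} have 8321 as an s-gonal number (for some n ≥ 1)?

1

s = 3: P(3, 128) = 8256 and P(3, 129) = 8385; 8321 is not s-gonal.
s = 5: P(5, 74) = 8177 and P(5, 75) = 8400; 8321 is not s-gonal.
s = 6: P(6, 64) = 8128 and P(6, 65) = 8385; 8321 is not s-gonal.
s = 8: P(8, 53) = 8321. ✓
s = 12: P(12, 41) = 8241 and P(12, 42) = 8652; 8321 is not s-gonal.
Hits: s ∈ {8} → 1.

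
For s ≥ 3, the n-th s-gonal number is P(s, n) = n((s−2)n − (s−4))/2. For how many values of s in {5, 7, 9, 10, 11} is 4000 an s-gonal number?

s = 5: P(5, 51) = 3876 and P(5, 52) = 4030; 4000 is not s-gonal.
s = 7: P(7, 40) = 3940 and P(7, 41) = 4141; 4000 is not s-gonal.
s = 9: P(9, 34) = 3961 and P(9, 35) = 4200; 4000 is not s-gonal.
s = 10: P(10, 32) = 4000. ✓
s = 11: P(11, 30) = 3945 and P(11, 31) = 4216; 4000 is not s-gonal.
Hits: s ∈ {10} → 1.

1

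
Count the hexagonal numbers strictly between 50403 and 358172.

The n-th hexagonal number is n(2n−1).
Smallest index with value > 50403: n = 160 (giving 51040).
Largest index with value < 358172: n = 423 (giving 357435).
Indices 160 through 423: 264 terms.

264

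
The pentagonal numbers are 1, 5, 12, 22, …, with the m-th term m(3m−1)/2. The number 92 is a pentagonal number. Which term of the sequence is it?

Set n(3n−1)/2 = 92, giving 3n² − n − 184 = 0.
So n = (1 + 47) / 6 = 48/6 = 8.

8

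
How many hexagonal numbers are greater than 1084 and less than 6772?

The n-th hexagonal number is n(2n−1).
Smallest index with value > 1084: n = 24 (giving 1128).
Largest index with value < 6772: n = 58 (giving 6670).
Indices 24 through 58: 35 terms.

35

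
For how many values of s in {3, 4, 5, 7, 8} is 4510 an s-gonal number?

1

s = 3: P(3, 94) = 4465 and P(3, 95) = 4560; 4510 is not s-gonal.
s = 4: P(4, 67) = 4489 and P(4, 68) = 4624; 4510 is not s-gonal.
s = 5: P(5, 55) = 4510. ✓
s = 7: P(7, 42) = 4347 and P(7, 43) = 4558; 4510 is not s-gonal.
s = 8: P(8, 39) = 4485 and P(8, 40) = 4720; 4510 is not s-gonal.
Hits: s ∈ {5} → 1.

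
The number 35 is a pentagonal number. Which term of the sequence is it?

5

Set n(3n−1)/2 = 35, giving 3n² − n − 70 = 0.
So n = (1 + 29) / 6 = 30/6 = 5.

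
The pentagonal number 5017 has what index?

Set n(3n−1)/2 = 5017, giving 3n² − n − 10034 = 0.
The discriminant is 1 + 24·5017 = 120409, and √120409 = 347.
So n = (1 + 347) / 6 = 348/6 = 58.
Check: 58·(3·58 − 1)/2 = 5017. ✓

58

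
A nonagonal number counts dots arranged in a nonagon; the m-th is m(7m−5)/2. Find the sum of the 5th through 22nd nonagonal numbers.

12570

Σ i(7i−5)/2 = (7Σi² − 5Σi) / 2 over i = 5..22.
Σi = 253 − 10 = 243 and Σi² = 3795 − 30 = 3765.
(7·3765 − 5·243) / 2 = 25140/2 = 12570.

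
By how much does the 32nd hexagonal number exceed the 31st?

Consecutive hexagonal numbers differ by 4n − 3: here 4·32 − 3 = 125.

125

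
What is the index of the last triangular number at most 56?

10

Solve n(n+1)/2 ≤ 56 for integer n.
n = 10 gives 55 ≤ 56, while n = 11 gives 66 > 56; so the answer is index 10.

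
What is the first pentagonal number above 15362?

Solve n(3n−1)/2 > 15362 for integer n.
The largest n with value ≤ 15362 is 101 (since 15251 ≤ 15362 < 15555), so the first above is n = 102, value 15555.

15555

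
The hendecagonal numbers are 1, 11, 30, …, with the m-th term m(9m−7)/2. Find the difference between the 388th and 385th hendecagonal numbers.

10425

388·(9·388 − 7)/2 = 676090 and 385·(9·385 − 7)/2 = 665665.
Difference: 676090 − 665665 = 10425.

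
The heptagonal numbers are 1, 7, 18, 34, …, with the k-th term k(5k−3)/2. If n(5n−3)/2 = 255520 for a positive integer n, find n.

320

Set n(5n−3)/2 = 255520, giving 5n² − 3n − 511040 = 0.
The discriminant is 9 + 40·255520 = 10220809, and √10220809 = 3197.
So n = (3 + 3197) / 10 = 3200/10 = 320.
Check: 320·(5·320 − 3)/2 = 255520. ✓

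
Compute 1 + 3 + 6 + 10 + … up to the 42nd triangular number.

Σ i(i+1)/2 = (Σi² + Σi) / 2 over i = 1..42.
Σi = 903 and Σi² = 25585.
(1·25585 + 1·903) / 2 = 26488/2 = 13244.

13244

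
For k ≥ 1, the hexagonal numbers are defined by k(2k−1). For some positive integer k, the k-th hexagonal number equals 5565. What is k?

Set n(2n−1) = 5565, giving 2n² − n − 5565 = 0.
So n = (1 + 211) / 4 = 212/4 = 53.
Check: 53·(2·53 − 1) = 5565. ✓

53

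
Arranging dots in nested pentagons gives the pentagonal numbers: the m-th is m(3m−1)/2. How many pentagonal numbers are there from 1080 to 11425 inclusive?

61

The n-th pentagonal number is n(3n−1)/2.
Smallest index with value ≥ 1080: n = 27 (giving 1080).
Largest index with value ≤ 11425: n = 87 (giving 11310).
Indices 27 through 87: 61 terms.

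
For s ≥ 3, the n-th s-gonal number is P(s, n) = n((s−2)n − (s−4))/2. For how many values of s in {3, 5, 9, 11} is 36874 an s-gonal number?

s = 3: P(3, 271) = 36856 and P(3, 272) = 37128; 36874 is not s-gonal.
s = 5: P(5, 156) = 36426 and P(5, 157) = 36895; 36874 is not s-gonal.
s = 9: P(9, 103) = 36874. ✓
s = 11: P(11, 90) = 36135 and P(11, 91) = 36946; 36874 is not s-gonal.
Hits: s ∈ {9} → 1.

1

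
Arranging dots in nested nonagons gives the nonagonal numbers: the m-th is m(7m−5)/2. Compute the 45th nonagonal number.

6975

The 45th nonagonal number is n(7n−5)/2 with n = 45.
45·(7·45 − 5)/2 = 45·310/2 = 45·155 = 6975.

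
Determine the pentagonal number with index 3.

12

3·(3·3 − 1)/2 = 3·8/2 = 3·4 = 12.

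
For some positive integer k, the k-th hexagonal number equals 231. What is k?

11

Set n(2n−1) = 231, giving 2n² − n − 231 = 0.
The discriminant is 1 + 8·231 = 1849, and √1849 = 43.
So n = (1 + 43) / 4 = 44/4 = 11.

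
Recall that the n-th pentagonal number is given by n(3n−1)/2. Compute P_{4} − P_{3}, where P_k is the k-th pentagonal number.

10

Consecutive pentagonal numbers differ by 3n − 2: here 3·4 − 2 = 10.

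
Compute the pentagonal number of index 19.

19·(3·19 − 1)/2 = 19·56/2 = 19·28 = 532.

532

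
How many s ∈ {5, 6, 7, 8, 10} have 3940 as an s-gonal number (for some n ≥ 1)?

1

s = 5: P(5, 51) = 3876 and P(5, 52) = 4030; 3940 is not s-gonal.
s = 6: P(6, 44) = 3828 and P(6, 45) = 4005; 3940 is not s-gonal.
s = 7: P(7, 40) = 3940. ✓
s = 8: P(8, 36) = 3816 and P(8, 37) = 4033; 3940 is not s-gonal.
s = 10: P(10, 31) = 3751 and P(10, 32) = 4000; 3940 is not s-gonal.
Hits: s ∈ {7} → 1.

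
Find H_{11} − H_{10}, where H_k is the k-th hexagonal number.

Consecutive hexagonal numbers differ by 4n − 3: here 4·11 − 3 = 41.

41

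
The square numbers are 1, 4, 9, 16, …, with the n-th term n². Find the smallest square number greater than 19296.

Solve n² > 19296 for integer n.
The largest n with value ≤ 19296 is 138 (since 19044 ≤ 19296 < 19321), so the first above is n = 139, value 19321.

19321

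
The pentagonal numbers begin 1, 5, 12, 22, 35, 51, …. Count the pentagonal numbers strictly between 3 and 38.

The n-th pentagonal number is n(3n−1)/2.
Smallest index with value > 3: n = 2 (giving 5).
Largest index with value < 38: n = 5 (giving 35).
Indices 2 through 5: 4 terms.

4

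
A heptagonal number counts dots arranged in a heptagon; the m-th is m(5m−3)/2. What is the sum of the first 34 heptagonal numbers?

33320

Σ i(5i−3)/2 = (5Σi² − 3Σi) / 2 over i = 1..34.
Σi = 595 and Σi² = 13685.
(5·13685 − 3·595) / 2 = 66640/2 = 33320.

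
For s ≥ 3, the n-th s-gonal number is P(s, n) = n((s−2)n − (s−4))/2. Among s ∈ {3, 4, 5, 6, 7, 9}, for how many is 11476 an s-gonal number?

s = 3: P(3, 151) = 11476. ✓
s = 4: P(4, 107) = 11449 and P(4, 108) = 11664; 11476 is not s-gonal.
s = 5: P(5, 87) = 11310 and P(5, 88) = 11572; 11476 is not s-gonal.
s = 6: P(6, 76) = 11476. ✓
s = 7: P(7, 68) = 11458 and P(7, 69) = 11799; 11476 is not s-gonal.
s = 9: P(9, 57) = 11229 and P(9, 58) = 11629; 11476 is not s-gonal.
Hits: s ∈ {3, 6} → 2.

2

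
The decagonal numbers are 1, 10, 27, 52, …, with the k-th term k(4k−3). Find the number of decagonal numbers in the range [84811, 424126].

181

The n-th decagonal number is n(4n−3).
Smallest index with value ≥ 84811: n = 146 (giving 84826).
Largest index with value ≤ 424126: n = 326 (giving 424126).
Indices 146 through 326: 181 terms.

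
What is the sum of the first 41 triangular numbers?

12341

Σ i(i+1)/2 = (Σi² + Σi) / 2 over i = 1..41.
Σi = 861 and Σi² = 23821.
(1·23821 + 1·861) / 2 = 24682/2 = 12341.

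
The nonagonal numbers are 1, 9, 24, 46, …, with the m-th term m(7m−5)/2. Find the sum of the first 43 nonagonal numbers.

Σ i(7i−5)/2 = (7Σi² − 5Σi) / 2 over i = 1..43.
Σi = 946 and Σi² = 27434.
(7·27434 − 5·946) / 2 = 187308/2 = 93654.

93654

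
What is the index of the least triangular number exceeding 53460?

327

Solve n(n+1)/2 > 53460 for integer n.
The largest n with value ≤ 53460 is 326 (since 53301 ≤ 53460 < 53628), so the first above is n = 327, value 53628.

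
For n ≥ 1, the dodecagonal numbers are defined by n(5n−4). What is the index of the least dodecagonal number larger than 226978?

Solve n(5n−4) > 226978 for integer n.
The largest n with value ≤ 226978 is 213 (since 225993 ≤ 226978 < 228124), so the first above is n = 214, value 228124.

214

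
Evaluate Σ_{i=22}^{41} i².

Σ_{i=22}^{41} i² = 23821 − 3311 = 20510.

20510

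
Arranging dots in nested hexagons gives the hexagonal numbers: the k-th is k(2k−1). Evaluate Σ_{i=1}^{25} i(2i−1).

10725

Σ i(2i−1) = 2Σi² − Σi over i = 1..25.
Σi = 325 and Σi² = 5525.
2·5525 − 1·325 = 10725.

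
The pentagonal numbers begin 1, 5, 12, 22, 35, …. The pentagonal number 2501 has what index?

Set n(3n−1)/2 = 2501, giving 3n² − n − 5002 = 0.
The discriminant is 1 + 24·2501 = 60025, and √60025 = 245.
So n = (1 + 245) / 6 = 246/6 = 41.
Check: 41·(3·41 − 1)/2 = 2501. ✓

41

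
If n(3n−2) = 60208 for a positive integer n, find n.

Set n(3n−2) = 60208, giving 3n² − 2n − 60208 = 0.
The discriminant is 4 + 12·60208 = 722500, and √722500 = 850.
So n = (2 + 850) / 6 = 852/6 = 142.
Check: 142·(3·142 − 2) = 60208. ✓

142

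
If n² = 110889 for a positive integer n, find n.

We need n² = 110889, so n = √110889 = 333.

333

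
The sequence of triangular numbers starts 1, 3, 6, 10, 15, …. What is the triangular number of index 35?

The 35th triangular number is n(n+1)/2 with n = 35.
35·36/2 = 1260/2 = 630.

630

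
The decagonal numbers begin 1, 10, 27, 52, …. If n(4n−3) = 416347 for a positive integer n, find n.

323

Set n(4n−3) = 416347, giving 4n² − 3n − 416347 = 0.
The discriminant is 9 + 16·416347 = 6661561, and √6661561 = 2581.
So n = (3 + 2581) / 8 = 2584/8 = 323.
Check: 323·(4·323 − 3) = 416347. ✓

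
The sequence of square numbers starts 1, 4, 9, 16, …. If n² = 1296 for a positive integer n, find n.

36

We need n² = 1296, so n = √1296 = 36.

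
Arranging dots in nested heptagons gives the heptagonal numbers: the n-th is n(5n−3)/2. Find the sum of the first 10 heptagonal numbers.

880

Σ i(5i−3)/2 = (5Σi² − 3Σi) / 2 over i = 1..10.
Σi = 55 and Σi² = 385.
(5·385 − 3·55) / 2 = 1760/2 = 880.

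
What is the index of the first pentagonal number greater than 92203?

249

Solve n(3n−1)/2 > 92203 for integer n.
The largest n with value ≤ 92203 is 248 (since 92132 ≤ 92203 < 92877), so the first above is n = 249, value 92877.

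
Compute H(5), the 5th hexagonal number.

5·(2·5 − 1) = 5·9 = 45.

45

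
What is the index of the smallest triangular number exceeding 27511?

Solve n(n+1)/2 > 27511 for integer n.
The largest n with value ≤ 27511 is 234 (since 27495 ≤ 27511 < 27730), so the first above is n = 235, value 27730.

235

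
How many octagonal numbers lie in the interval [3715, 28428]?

62

The n-th octagonal number is n(3n−2).
Smallest index with value ≥ 3715: n = 36 (giving 3816).
Largest index with value ≤ 28428: n = 97 (giving 28033).
Indices 36 through 97: 62 terms.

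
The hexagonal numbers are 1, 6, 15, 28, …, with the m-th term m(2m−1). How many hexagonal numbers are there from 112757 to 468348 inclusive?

247

The n-th hexagonal number is n(2n−1).
Smallest index with value ≥ 112757: n = 238 (giving 113050).
Largest index with value ≤ 468348: n = 484 (giving 468028).
Indices 238 through 484: 247 terms.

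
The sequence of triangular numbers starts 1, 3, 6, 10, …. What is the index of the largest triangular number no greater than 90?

12

Solve n(n+1)/2 ≤ 90 for integer n.
n = 12 gives 78 ≤ 90, while n = 13 gives 91 > 90; so the answer is index 12.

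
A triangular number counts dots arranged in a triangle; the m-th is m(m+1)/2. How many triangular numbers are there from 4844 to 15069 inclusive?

The n-th triangular number is n(n+1)/2.
Smallest index with value ≥ 4844: n = 98 (giving 4851).
Largest index with value ≤ 15069: n = 173 (giving 15051).
Indices 98 through 173: 76 terms.

76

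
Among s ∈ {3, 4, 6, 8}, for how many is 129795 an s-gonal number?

2

s = 3: P(3, 509) = 129795. ✓
s = 4: P(4, 360) = 129600 and P(4, 361) = 130321; 129795 is not s-gonal.
s = 6: P(6, 255) = 129795. ✓
s = 8: P(8, 208) = 129376 and P(8, 209) = 130625; 129795 is not s-gonal.
Hits: s ∈ {3, 6} → 2.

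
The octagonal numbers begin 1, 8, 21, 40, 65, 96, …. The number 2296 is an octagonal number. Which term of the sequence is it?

Set n(3n−2) = 2296, giving 3n² − 2n − 2296 = 0.
The discriminant is 4 + 12·2296 = 27556, and √27556 = 166.
So n = (2 + 166) / 6 = 168/6 = 28.

28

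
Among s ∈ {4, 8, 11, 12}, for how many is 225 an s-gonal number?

s = 4: P(4, 15) = 225. ✓
s = 8: P(8, 9) = 225. ✓
s = 11: P(11, 7) = 196 and P(11, 8) = 260; 225 is not s-gonal.
s = 12: P(12, 7) = 217 and P(12, 8) = 288; 225 is not s-gonal.
Hits: s ∈ {4, 8} → 2.

2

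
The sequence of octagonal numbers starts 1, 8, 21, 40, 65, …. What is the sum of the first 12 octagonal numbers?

1794

Σ i(3i−2) = 3Σi² − 2Σi over i = 1..12.
Σi = 78 and Σi² = 650.
3·650 − 2·78 = 1794.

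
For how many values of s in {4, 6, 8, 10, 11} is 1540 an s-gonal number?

2

s = 4: P(4, 39) = 1521 and P(4, 40) = 1600; 1540 is not s-gonal.
s = 6: P(6, 28) = 1540. ✓
s = 8: P(8, 22) = 1408 and P(8, 23) = 1541; 1540 is not s-gonal.
s = 10: P(10, 20) = 1540. ✓
s = 11: P(11, 18) = 1395 and P(11, 19) = 1558; 1540 is not s-gonal.
Hits: s ∈ {6, 10} → 2.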